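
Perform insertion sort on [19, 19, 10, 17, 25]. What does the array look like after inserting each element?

First element 19 is already 'sorted'
Insert 19: shifted 0 elements -> [19, 19, 10, 17, 25]
Insert 10: shifted 2 elements -> [10, 19, 19, 17, 25]
Insert 17: shifted 2 elements -> [10, 17, 19, 19, 25]
Insert 25: shifted 0 elements -> [10, 17, 19, 19, 25]


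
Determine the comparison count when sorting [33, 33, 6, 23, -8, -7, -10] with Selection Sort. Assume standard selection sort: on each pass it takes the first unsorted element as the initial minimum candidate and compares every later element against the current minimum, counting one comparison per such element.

Pass 1: scan indices 1..6 for the minimum = 6 comparison(s); min is -10, place at index 0 -> [-10, 33, 6, 23, -8, -7, 33]
Pass 2: scan indices 2..6 for the minimum = 5 comparison(s); min is -8, place at index 1 -> [-10, -8, 6, 23, 33, -7, 33]
Pass 3: scan indices 3..6 for the minimum = 4 comparison(s); min is -7, place at index 2 -> [-10, -8, -7, 23, 33, 6, 33]
Pass 4: scan indices 4..6 for the minimum = 3 comparison(s); min is 6, place at index 3 -> [-10, -8, -7, 6, 33, 23, 33]
Pass 5: scan indices 5..6 for the minimum = 2 comparison(s); min is 23, place at index 4 -> [-10, -8, -7, 6, 23, 33, 33]
Pass 6: scan indices 6..6 for the minimum = 1 comparison(s); min is 33, place at index 5 -> [-10, -8, -7, 6, 23, 33, 33]
Selection sort always scans the whole unsorted suffix, so the count is (n-1) + (n-2) + ... + 1 = n(n-1)/2 = 7*6/2 = 21 regardless of the input order.
Total comparisons: 6 + 5 + 4 + 3 + 2 + 1 = 21


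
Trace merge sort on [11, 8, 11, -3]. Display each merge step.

Divide and conquer:
  Merge [11] + [8] -> [8, 11]
  Merge [11] + [-3] -> [-3, 11]
  Merge [8, 11] + [-3, 11] -> [-3, 8, 11, 11]


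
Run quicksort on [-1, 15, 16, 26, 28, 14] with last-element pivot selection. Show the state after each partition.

Partition 1: pivot=14 at index 1 -> [-1, 14, 16, 26, 28, 15]
Partition 2: pivot=15 at index 2 -> [-1, 14, 15, 26, 28, 16]
Partition 3: pivot=16 at index 3 -> [-1, 14, 15, 16, 28, 26]
Partition 4: pivot=26 at index 4 -> [-1, 14, 15, 16, 26, 28]


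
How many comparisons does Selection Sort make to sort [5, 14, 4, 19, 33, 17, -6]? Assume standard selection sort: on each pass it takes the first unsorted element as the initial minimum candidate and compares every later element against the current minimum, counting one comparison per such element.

Pass 1: scan indices 1..6 for the minimum = 6 comparison(s); min is -6, place at index 0 -> [-6, 14, 4, 19, 33, 17, 5]
Pass 2: scan indices 2..6 for the minimum = 5 comparison(s); min is 4, place at index 1 -> [-6, 4, 14, 19, 33, 17, 5]
Pass 3: scan indices 3..6 for the minimum = 4 comparison(s); min is 5, place at index 2 -> [-6, 4, 5, 19, 33, 17, 14]
Pass 4: scan indices 4..6 for the minimum = 3 comparison(s); min is 14, place at index 3 -> [-6, 4, 5, 14, 33, 17, 19]
Pass 5: scan indices 5..6 for the minimum = 2 comparison(s); min is 17, place at index 4 -> [-6, 4, 5, 14, 17, 33, 19]
Pass 6: scan indices 6..6 for the minimum = 1 comparison(s); min is 19, place at index 5 -> [-6, 4, 5, 14, 17, 19, 33]
Selection sort always scans the whole unsorted suffix, so the count is (n-1) + (n-2) + ... + 1 = n(n-1)/2 = 7*6/2 = 21 regardless of the input order.
Total comparisons: 6 + 5 + 4 + 3 + 2 + 1 = 21


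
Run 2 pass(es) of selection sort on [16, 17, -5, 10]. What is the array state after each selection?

Pass 1: Select minimum -5 at index 2, swap -> [-5, 17, 16, 10]
Pass 2: Select minimum 10 at index 3, swap -> [-5, 10, 16, 17]


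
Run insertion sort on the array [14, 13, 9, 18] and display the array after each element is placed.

First element 14 is already 'sorted'
Insert 13: shifted 1 elements -> [13, 14, 9, 18]
Insert 9: shifted 2 elements -> [9, 13, 14, 18]
Insert 18: shifted 0 elements -> [9, 13, 14, 18]


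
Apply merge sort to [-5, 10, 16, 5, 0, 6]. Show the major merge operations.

Divide and conquer:
  Merge [10] + [16] -> [10, 16]
  Merge [-5] + [10, 16] -> [-5, 10, 16]
  Merge [0] + [6] -> [0, 6]
  Merge [5] + [0, 6] -> [0, 5, 6]
  Merge [-5, 10, 16] + [0, 5, 6] -> [-5, 0, 5, 6, 10, 16]


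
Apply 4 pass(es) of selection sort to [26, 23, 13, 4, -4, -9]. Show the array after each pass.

Pass 1: Select minimum -9 at index 5, swap -> [-9, 23, 13, 4, -4, 26]
Pass 2: Select minimum -4 at index 4, swap -> [-9, -4, 13, 4, 23, 26]
Pass 3: Select minimum 4 at index 3, swap -> [-9, -4, 4, 13, 23, 26]
Pass 4: Select minimum 13 at index 3, swap -> [-9, -4, 4, 13, 23, 26]


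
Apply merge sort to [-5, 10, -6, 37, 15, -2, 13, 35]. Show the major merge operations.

Divide and conquer:
  Merge [-5] + [10] -> [-5, 10]
  Merge [-6] + [37] -> [-6, 37]
  Merge [-5, 10] + [-6, 37] -> [-6, -5, 10, 37]
  Merge [15] + [-2] -> [-2, 15]
  Merge [13] + [35] -> [13, 35]
  Merge [-2, 15] + [13, 35] -> [-2, 13, 15, 35]
  Merge [-6, -5, 10, 37] + [-2, 13, 15, 35] -> [-6, -5, -2, 10, 13, 15, 35, 37]


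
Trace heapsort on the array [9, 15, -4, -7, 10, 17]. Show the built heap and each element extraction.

Build heap: [17, 15, 9, -7, 10, -4]
Extract 17: [15, 10, 9, -7, -4, 17]
Extract 15: [10, -4, 9, -7, 15, 17]
Extract 10: [9, -4, -7, 10, 15, 17]
Extract 9: [-4, -7, 9, 10, 15, 17]
Extract -4: [-7, -4, 9, 10, 15, 17]


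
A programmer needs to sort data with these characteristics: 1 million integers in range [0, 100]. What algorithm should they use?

Best choice: Counting sort
Reason: O(n + k) where k=100 is small; linear time beats O(n log n)


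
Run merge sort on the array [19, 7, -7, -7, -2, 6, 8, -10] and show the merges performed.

Divide and conquer:
  Merge [19] + [7] -> [7, 19]
  Merge [-7] + [-7] -> [-7, -7]
  Merge [7, 19] + [-7, -7] -> [-7, -7, 7, 19]
  Merge [-2] + [6] -> [-2, 6]
  Merge [8] + [-10] -> [-10, 8]
  Merge [-2, 6] + [-10, 8] -> [-10, -2, 6, 8]
  Merge [-7, -7, 7, 19] + [-10, -2, 6, 8] -> [-10, -7, -7, -2, 6, 7, 8, 19]


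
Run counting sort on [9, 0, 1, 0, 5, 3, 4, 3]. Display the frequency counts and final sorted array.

Count array: [2, 1, 0, 2, 1, 1, 0, 0, 0, 1]
(count[i] = number of elements equal to i)
Cumulative count: [2, 3, 3, 5, 6, 7, 7, 7, 7, 8]
Sorted: [0, 0, 1, 3, 3, 4, 5, 9]


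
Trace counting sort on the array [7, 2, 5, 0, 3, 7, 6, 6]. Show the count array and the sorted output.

Count array: [1, 0, 1, 1, 0, 1, 2, 2]
(count[i] = number of elements equal to i)
Cumulative count: [1, 1, 2, 3, 3, 4, 6, 8]
Sorted: [0, 2, 3, 5, 6, 6, 7, 7]


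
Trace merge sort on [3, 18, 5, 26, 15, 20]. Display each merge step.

Divide and conquer:
  Merge [18] + [5] -> [5, 18]
  Merge [3] + [5, 18] -> [3, 5, 18]
  Merge [15] + [20] -> [15, 20]
  Merge [26] + [15, 20] -> [15, 20, 26]
  Merge [3, 5, 18] + [15, 20, 26] -> [3, 5, 15, 18, 20, 26]


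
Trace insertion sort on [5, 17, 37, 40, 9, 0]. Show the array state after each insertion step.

First element 5 is already 'sorted'
Insert 17: shifted 0 elements -> [5, 17, 37, 40, 9, 0]
Insert 37: shifted 0 elements -> [5, 17, 37, 40, 9, 0]
Insert 40: shifted 0 elements -> [5, 17, 37, 40, 9, 0]
Insert 9: shifted 3 elements -> [5, 9, 17, 37, 40, 0]
Insert 0: shifted 5 elements -> [0, 5, 9, 17, 37, 40]


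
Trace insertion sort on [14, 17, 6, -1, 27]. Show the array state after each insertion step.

First element 14 is already 'sorted'
Insert 17: shifted 0 elements -> [14, 17, 6, -1, 27]
Insert 6: shifted 2 elements -> [6, 14, 17, -1, 27]
Insert -1: shifted 3 elements -> [-1, 6, 14, 17, 27]
Insert 27: shifted 0 elements -> [-1, 6, 14, 17, 27]


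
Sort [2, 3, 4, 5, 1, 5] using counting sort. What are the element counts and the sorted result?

Count array: [0, 1, 1, 1, 1, 2]
(count[i] = number of elements equal to i)
Cumulative count: [0, 1, 2, 3, 4, 6]
Sorted: [1, 2, 3, 4, 5, 5]


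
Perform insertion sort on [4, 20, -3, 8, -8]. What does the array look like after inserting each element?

First element 4 is already 'sorted'
Insert 20: shifted 0 elements -> [4, 20, -3, 8, -8]
Insert -3: shifted 2 elements -> [-3, 4, 20, 8, -8]
Insert 8: shifted 1 elements -> [-3, 4, 8, 20, -8]
Insert -8: shifted 4 elements -> [-8, -3, 4, 8, 20]


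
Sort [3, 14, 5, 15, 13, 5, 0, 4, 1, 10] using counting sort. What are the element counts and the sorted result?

Count array: [1, 1, 0, 1, 1, 2, 0, 0, 0, 0, 1, 0, 0, 1, 1, 1]
(count[i] = number of elements equal to i)
Cumulative count: [1, 2, 2, 3, 4, 6, 6, 6, 6, 6, 7, 7, 7, 8, 9, 10]
Sorted: [0, 1, 3, 4, 5, 5, 10, 13, 14, 15]


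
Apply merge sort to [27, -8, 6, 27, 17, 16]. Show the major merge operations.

Divide and conquer:
  Merge [-8] + [6] -> [-8, 6]
  Merge [27] + [-8, 6] -> [-8, 6, 27]
  Merge [17] + [16] -> [16, 17]
  Merge [27] + [16, 17] -> [16, 17, 27]
  Merge [-8, 6, 27] + [16, 17, 27] -> [-8, 6, 16, 17, 27, 27]


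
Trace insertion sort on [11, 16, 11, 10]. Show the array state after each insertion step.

First element 11 is already 'sorted'
Insert 16: shifted 0 elements -> [11, 16, 11, 10]
Insert 11: shifted 1 elements -> [11, 11, 16, 10]
Insert 10: shifted 3 elements -> [10, 11, 11, 16]


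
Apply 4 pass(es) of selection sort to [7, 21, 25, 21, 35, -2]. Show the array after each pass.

Pass 1: Select minimum -2 at index 5, swap -> [-2, 21, 25, 21, 35, 7]
Pass 2: Select minimum 7 at index 5, swap -> [-2, 7, 25, 21, 35, 21]
Pass 3: Select minimum 21 at index 3, swap -> [-2, 7, 21, 25, 35, 21]
Pass 4: Select minimum 21 at index 5, swap -> [-2, 7, 21, 21, 35, 25]


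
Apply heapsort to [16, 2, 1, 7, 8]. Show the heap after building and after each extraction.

Build heap: [16, 8, 1, 7, 2]
Extract 16: [8, 7, 1, 2, 16]
Extract 8: [7, 2, 1, 8, 16]
Extract 7: [2, 1, 7, 8, 16]
Extract 2: [1, 2, 7, 8, 16]


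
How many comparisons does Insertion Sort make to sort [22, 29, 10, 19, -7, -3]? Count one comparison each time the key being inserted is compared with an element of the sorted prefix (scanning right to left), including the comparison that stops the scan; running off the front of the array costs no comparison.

Insert 29: 22 <= 29 (stop) = 1 comparison(s) -> [22, 29, 10, 19, -7, -3]
Insert 10: 29 > 10 (shift), 22 > 10 (shift), reached front = 2 comparison(s) -> [10, 22, 29, 19, -7, -3]
Insert 19: 29 > 19 (shift), 22 > 19 (shift), 10 <= 19 (stop) = 3 comparison(s) -> [10, 19, 22, 29, -7, -3]
Insert -7: 29 > -7 (shift), 22 > -7 (shift), 19 > -7 (shift), 10 > -7 (shift), reached front = 4 comparison(s) -> [-7, 10, 19, 22, 29, -3]
Insert -3: 29 > -3 (shift), 22 > -3 (shift), 19 > -3 (shift), 10 > -3 (shift), -7 <= -3 (stop) = 5 comparison(s) -> [-7, -3, 10, 19, 22, 29]
Total comparisons: 1 + 2 + 3 + 4 + 5 = 15


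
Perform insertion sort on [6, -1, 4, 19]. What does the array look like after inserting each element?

First element 6 is already 'sorted'
Insert -1: shifted 1 elements -> [-1, 6, 4, 19]
Insert 4: shifted 1 elements -> [-1, 4, 6, 19]
Insert 19: shifted 0 elements -> [-1, 4, 6, 19]


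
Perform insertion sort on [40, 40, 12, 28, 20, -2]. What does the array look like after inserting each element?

First element 40 is already 'sorted'
Insert 40: shifted 0 elements -> [40, 40, 12, 28, 20, -2]
Insert 12: shifted 2 elements -> [12, 40, 40, 28, 20, -2]
Insert 28: shifted 2 elements -> [12, 28, 40, 40, 20, -2]
Insert 20: shifted 3 elements -> [12, 20, 28, 40, 40, -2]
Insert -2: shifted 5 elements -> [-2, 12, 20, 28, 40, 40]


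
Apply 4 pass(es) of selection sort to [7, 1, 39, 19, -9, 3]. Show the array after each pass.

Pass 1: Select minimum -9 at index 4, swap -> [-9, 1, 39, 19, 7, 3]
Pass 2: Select minimum 1 at index 1, swap -> [-9, 1, 39, 19, 7, 3]
Pass 3: Select minimum 3 at index 5, swap -> [-9, 1, 3, 19, 7, 39]
Pass 4: Select minimum 7 at index 4, swap -> [-9, 1, 3, 7, 19, 39]


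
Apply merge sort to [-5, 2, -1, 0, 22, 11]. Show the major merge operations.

Divide and conquer:
  Merge [2] + [-1] -> [-1, 2]
  Merge [-5] + [-1, 2] -> [-5, -1, 2]
  Merge [22] + [11] -> [11, 22]
  Merge [0] + [11, 22] -> [0, 11, 22]
  Merge [-5, -1, 2] + [0, 11, 22] -> [-5, -1, 0, 2, 11, 22]


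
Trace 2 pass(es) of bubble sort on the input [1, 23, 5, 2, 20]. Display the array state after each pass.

After pass 1: [1, 5, 2, 20, 23] (3 swaps)
After pass 2: [1, 2, 5, 20, 23] (1 swaps)
Total swaps: 4


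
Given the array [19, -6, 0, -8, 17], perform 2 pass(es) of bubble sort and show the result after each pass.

After pass 1: [-6, 0, -8, 17, 19] (4 swaps)
After pass 2: [-6, -8, 0, 17, 19] (1 swaps)
Total swaps: 5


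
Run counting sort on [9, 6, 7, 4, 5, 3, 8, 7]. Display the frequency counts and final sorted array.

Count array: [0, 0, 0, 1, 1, 1, 1, 2, 1, 1]
(count[i] = number of elements equal to i)
Cumulative count: [0, 0, 0, 1, 2, 3, 4, 6, 7, 8]
Sorted: [3, 4, 5, 6, 7, 7, 8, 9]


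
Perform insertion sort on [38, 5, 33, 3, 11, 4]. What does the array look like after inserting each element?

First element 38 is already 'sorted'
Insert 5: shifted 1 elements -> [5, 38, 33, 3, 11, 4]
Insert 33: shifted 1 elements -> [5, 33, 38, 3, 11, 4]
Insert 3: shifted 3 elements -> [3, 5, 33, 38, 11, 4]
Insert 11: shifted 2 elements -> [3, 5, 11, 33, 38, 4]
Insert 4: shifted 4 elements -> [3, 4, 5, 11, 33, 38]


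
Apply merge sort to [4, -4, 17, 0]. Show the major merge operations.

Divide and conquer:
  Merge [4] + [-4] -> [-4, 4]
  Merge [17] + [0] -> [0, 17]
  Merge [-4, 4] + [0, 17] -> [-4, 0, 4, 17]


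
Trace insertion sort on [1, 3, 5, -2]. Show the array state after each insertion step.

First element 1 is already 'sorted'
Insert 3: shifted 0 elements -> [1, 3, 5, -2]
Insert 5: shifted 0 elements -> [1, 3, 5, -2]
Insert -2: shifted 3 elements -> [-2, 1, 3, 5]


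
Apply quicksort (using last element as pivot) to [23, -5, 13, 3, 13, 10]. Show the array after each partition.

Partition 1: pivot=10 at index 2 -> [-5, 3, 10, 23, 13, 13]
Partition 2: pivot=3 at index 1 -> [-5, 3, 10, 23, 13, 13]
Partition 3: pivot=13 at index 4 -> [-5, 3, 10, 13, 13, 23]


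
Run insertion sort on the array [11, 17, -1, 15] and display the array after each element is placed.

First element 11 is already 'sorted'
Insert 17: shifted 0 elements -> [11, 17, -1, 15]
Insert -1: shifted 2 elements -> [-1, 11, 17, 15]
Insert 15: shifted 1 elements -> [-1, 11, 15, 17]


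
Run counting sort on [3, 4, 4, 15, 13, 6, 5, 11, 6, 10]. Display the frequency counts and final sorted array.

Count array: [0, 0, 0, 1, 2, 1, 2, 0, 0, 0, 1, 1, 0, 1, 0, 1]
(count[i] = number of elements equal to i)
Cumulative count: [0, 0, 0, 1, 3, 4, 6, 6, 6, 6, 7, 8, 8, 9, 9, 10]
Sorted: [3, 4, 4, 5, 6, 6, 10, 11, 13, 15]


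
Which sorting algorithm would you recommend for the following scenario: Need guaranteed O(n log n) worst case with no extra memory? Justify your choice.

Best choice: Heapsort
Reason: Heapsort is O(n log n) worst case and sorts in-place; quicksort can degrade to O(n^2)


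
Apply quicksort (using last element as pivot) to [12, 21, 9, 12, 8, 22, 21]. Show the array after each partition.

Partition 1: pivot=21 at index 5 -> [12, 21, 9, 12, 8, 21, 22]
Partition 2: pivot=8 at index 0 -> [8, 21, 9, 12, 12, 21, 22]
Partition 3: pivot=12 at index 3 -> [8, 9, 12, 12, 21, 21, 22]
Partition 4: pivot=12 at index 2 -> [8, 9, 12, 12, 21, 21, 22]


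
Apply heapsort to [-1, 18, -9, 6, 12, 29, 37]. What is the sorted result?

Build heap: [37, 18, 29, 6, 12, -1, -9]
Extract 37: [29, 18, -1, 6, 12, -9, 37]
Extract 29: [18, 12, -1, 6, -9, 29, 37]
Extract 18: [12, 6, -1, -9, 18, 29, 37]
Extract 12: [6, -9, -1, 12, 18, 29, 37]
Extract 6: [-1, -9, 6, 12, 18, 29, 37]
Extract -1: [-9, -1, 6, 12, 18, 29, 37]


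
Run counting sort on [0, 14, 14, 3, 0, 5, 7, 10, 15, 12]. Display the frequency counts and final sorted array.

Count array: [2, 0, 0, 1, 0, 1, 0, 1, 0, 0, 1, 0, 1, 0, 2, 1]
(count[i] = number of elements equal to i)
Cumulative count: [2, 2, 2, 3, 3, 4, 4, 5, 5, 5, 6, 6, 7, 7, 9, 10]
Sorted: [0, 0, 3, 5, 7, 10, 12, 14, 14, 15]


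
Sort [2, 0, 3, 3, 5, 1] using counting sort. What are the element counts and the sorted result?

Count array: [1, 1, 1, 2, 0, 1]
(count[i] = number of elements equal to i)
Cumulative count: [1, 2, 3, 5, 5, 6]
Sorted: [0, 1, 2, 3, 3, 5]


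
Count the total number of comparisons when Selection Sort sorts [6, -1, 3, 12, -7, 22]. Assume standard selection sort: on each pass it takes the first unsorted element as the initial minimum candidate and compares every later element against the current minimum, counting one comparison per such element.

Pass 1: scan indices 1..5 for the minimum = 5 comparison(s); min is -7, place at index 0 -> [-7, -1, 3, 12, 6, 22]
Pass 2: scan indices 2..5 for the minimum = 4 comparison(s); min is -1, place at index 1 -> [-7, -1, 3, 12, 6, 22]
Pass 3: scan indices 3..5 for the minimum = 3 comparison(s); min is 3, place at index 2 -> [-7, -1, 3, 12, 6, 22]
Pass 4: scan indices 4..5 for the minimum = 2 comparison(s); min is 6, place at index 3 -> [-7, -1, 3, 6, 12, 22]
Pass 5: scan indices 5..5 for the minimum = 1 comparison(s); min is 12, place at index 4 -> [-7, -1, 3, 6, 12, 22]
Selection sort always scans the whole unsorted suffix, so the count is (n-1) + (n-2) + ... + 1 = n(n-1)/2 = 6*5/2 = 15 regardless of the input order.
Total comparisons: 5 + 4 + 3 + 2 + 1 = 15


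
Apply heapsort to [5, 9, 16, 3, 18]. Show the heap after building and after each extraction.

Build heap: [18, 9, 16, 3, 5]
Extract 18: [16, 9, 5, 3, 18]
Extract 16: [9, 3, 5, 16, 18]
Extract 9: [5, 3, 9, 16, 18]
Extract 5: [3, 5, 9, 16, 18]


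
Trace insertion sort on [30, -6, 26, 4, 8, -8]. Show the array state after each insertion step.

First element 30 is already 'sorted'
Insert -6: shifted 1 elements -> [-6, 30, 26, 4, 8, -8]
Insert 26: shifted 1 elements -> [-6, 26, 30, 4, 8, -8]
Insert 4: shifted 2 elements -> [-6, 4, 26, 30, 8, -8]
Insert 8: shifted 2 elements -> [-6, 4, 8, 26, 30, -8]
Insert -8: shifted 5 elements -> [-8, -6, 4, 8, 26, 30]


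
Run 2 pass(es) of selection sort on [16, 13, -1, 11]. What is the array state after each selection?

Pass 1: Select minimum -1 at index 2, swap -> [-1, 13, 16, 11]
Pass 2: Select minimum 11 at index 3, swap -> [-1, 11, 16, 13]


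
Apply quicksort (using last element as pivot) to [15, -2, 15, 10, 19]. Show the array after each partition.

Partition 1: pivot=19 at index 4 -> [15, -2, 15, 10, 19]
Partition 2: pivot=10 at index 1 -> [-2, 10, 15, 15, 19]
Partition 3: pivot=15 at index 3 -> [-2, 10, 15, 15, 19]


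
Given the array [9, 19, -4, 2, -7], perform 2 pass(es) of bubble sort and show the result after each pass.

After pass 1: [9, -4, 2, -7, 19] (3 swaps)
After pass 2: [-4, 2, -7, 9, 19] (3 swaps)
Total swaps: 6


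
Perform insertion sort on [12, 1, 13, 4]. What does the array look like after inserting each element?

First element 12 is already 'sorted'
Insert 1: shifted 1 elements -> [1, 12, 13, 4]
Insert 13: shifted 0 elements -> [1, 12, 13, 4]
Insert 4: shifted 2 elements -> [1, 4, 12, 13]


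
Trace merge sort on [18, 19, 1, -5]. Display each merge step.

Divide and conquer:
  Merge [18] + [19] -> [18, 19]
  Merge [1] + [-5] -> [-5, 1]
  Merge [18, 19] + [-5, 1] -> [-5, 1, 18, 19]


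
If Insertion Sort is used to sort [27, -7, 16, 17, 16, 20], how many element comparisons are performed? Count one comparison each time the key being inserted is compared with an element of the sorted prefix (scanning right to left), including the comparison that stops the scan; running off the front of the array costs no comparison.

Insert -7: 27 > -7 (shift), reached front = 1 comparison(s) -> [-7, 27, 16, 17, 16, 20]
Insert 16: 27 > 16 (shift), -7 <= 16 (stop) = 2 comparison(s) -> [-7, 16, 27, 17, 16, 20]
Insert 17: 27 > 17 (shift), 16 <= 17 (stop) = 2 comparison(s) -> [-7, 16, 17, 27, 16, 20]
Insert 16: 27 > 16 (shift), 17 > 16 (shift), 16 <= 16 (stop) = 3 comparison(s) -> [-7, 16, 16, 17, 27, 20]
Insert 20: 27 > 20 (shift), 17 <= 20 (stop) = 2 comparison(s) -> [-7, 16, 16, 17, 20, 27]
Total comparisons: 1 + 2 + 2 + 3 + 2 = 10


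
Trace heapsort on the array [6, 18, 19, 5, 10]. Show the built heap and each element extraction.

Build heap: [19, 18, 6, 5, 10]
Extract 19: [18, 10, 6, 5, 19]
Extract 18: [10, 5, 6, 18, 19]
Extract 10: [6, 5, 10, 18, 19]
Extract 6: [5, 6, 10, 18, 19]


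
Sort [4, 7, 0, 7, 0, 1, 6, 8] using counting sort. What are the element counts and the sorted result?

Count array: [2, 1, 0, 0, 1, 0, 1, 2, 1]
(count[i] = number of elements equal to i)
Cumulative count: [2, 3, 3, 3, 4, 4, 5, 7, 8]
Sorted: [0, 0, 1, 4, 6, 7, 7, 8]


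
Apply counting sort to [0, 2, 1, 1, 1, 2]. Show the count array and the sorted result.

Count array: [1, 3, 2]
(count[i] = number of elements equal to i)
Cumulative count: [1, 4, 6]
Sorted: [0, 1, 1, 1, 2, 2]


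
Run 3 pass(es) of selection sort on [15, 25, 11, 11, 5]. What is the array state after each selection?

Pass 1: Select minimum 5 at index 4, swap -> [5, 25, 11, 11, 15]
Pass 2: Select minimum 11 at index 2, swap -> [5, 11, 25, 11, 15]
Pass 3: Select minimum 11 at index 3, swap -> [5, 11, 11, 25, 15]


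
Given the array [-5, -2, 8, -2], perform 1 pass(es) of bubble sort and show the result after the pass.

After pass 1: [-5, -2, -2, 8] (1 swaps)
Total swaps: 1


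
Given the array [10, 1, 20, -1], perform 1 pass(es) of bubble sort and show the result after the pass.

After pass 1: [1, 10, -1, 20] (2 swaps)
Total swaps: 2


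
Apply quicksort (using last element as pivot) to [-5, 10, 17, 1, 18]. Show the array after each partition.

Partition 1: pivot=18 at index 4 -> [-5, 10, 17, 1, 18]
Partition 2: pivot=1 at index 1 -> [-5, 1, 17, 10, 18]
Partition 3: pivot=10 at index 2 -> [-5, 1, 10, 17, 18]


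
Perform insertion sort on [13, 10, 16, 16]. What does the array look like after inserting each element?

First element 13 is already 'sorted'
Insert 10: shifted 1 elements -> [10, 13, 16, 16]
Insert 16: shifted 0 elements -> [10, 13, 16, 16]
Insert 16: shifted 0 elements -> [10, 13, 16, 16]


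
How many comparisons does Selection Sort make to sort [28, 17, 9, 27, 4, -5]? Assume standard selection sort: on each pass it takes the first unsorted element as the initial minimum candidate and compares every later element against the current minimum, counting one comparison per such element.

Pass 1: scan indices 1..5 for the minimum = 5 comparison(s); min is -5, place at index 0 -> [-5, 17, 9, 27, 4, 28]
Pass 2: scan indices 2..5 for the minimum = 4 comparison(s); min is 4, place at index 1 -> [-5, 4, 9, 27, 17, 28]
Pass 3: scan indices 3..5 for the minimum = 3 comparison(s); min is 9, place at index 2 -> [-5, 4, 9, 27, 17, 28]
Pass 4: scan indices 4..5 for the minimum = 2 comparison(s); min is 17, place at index 3 -> [-5, 4, 9, 17, 27, 28]
Pass 5: scan indices 5..5 for the minimum = 1 comparison(s); min is 27, place at index 4 -> [-5, 4, 9, 17, 27, 28]
Selection sort always scans the whole unsorted suffix, so the count is (n-1) + (n-2) + ... + 1 = n(n-1)/2 = 6*5/2 = 15 regardless of the input order.
Total comparisons: 5 + 4 + 3 + 2 + 1 = 15


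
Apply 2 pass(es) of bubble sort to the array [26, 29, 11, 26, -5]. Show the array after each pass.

After pass 1: [26, 11, 26, -5, 29] (3 swaps)
After pass 2: [11, 26, -5, 26, 29] (2 swaps)
Total swaps: 5


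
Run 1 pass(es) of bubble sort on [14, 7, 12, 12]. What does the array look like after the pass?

After pass 1: [7, 12, 12, 14] (3 swaps)
Total swaps: 3


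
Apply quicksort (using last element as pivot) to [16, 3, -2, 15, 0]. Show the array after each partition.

Partition 1: pivot=0 at index 1 -> [-2, 0, 16, 15, 3]
Partition 2: pivot=3 at index 2 -> [-2, 0, 3, 15, 16]
Partition 3: pivot=16 at index 4 -> [-2, 0, 3, 15, 16]


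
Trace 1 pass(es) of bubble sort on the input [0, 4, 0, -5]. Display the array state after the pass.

After pass 1: [0, 0, -5, 4] (2 swaps)
Total swaps: 2


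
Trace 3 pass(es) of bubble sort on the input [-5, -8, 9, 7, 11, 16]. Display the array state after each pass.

After pass 1: [-8, -5, 7, 9, 11, 16] (2 swaps)
After pass 2: [-8, -5, 7, 9, 11, 16] (0 swaps)
After pass 3: [-8, -5, 7, 9, 11, 16] (0 swaps)
Total swaps: 2


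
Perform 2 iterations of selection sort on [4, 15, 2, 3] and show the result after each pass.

Pass 1: Select minimum 2 at index 2, swap -> [2, 15, 4, 3]
Pass 2: Select minimum 3 at index 3, swap -> [2, 3, 4, 15]


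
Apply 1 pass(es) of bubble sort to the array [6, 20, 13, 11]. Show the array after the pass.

After pass 1: [6, 13, 11, 20] (2 swaps)
Total swaps: 2


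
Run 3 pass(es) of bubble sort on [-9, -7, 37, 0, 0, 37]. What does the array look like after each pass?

After pass 1: [-9, -7, 0, 0, 37, 37] (2 swaps)
After pass 2: [-9, -7, 0, 0, 37, 37] (0 swaps)
After pass 3: [-9, -7, 0, 0, 37, 37] (0 swaps)
Total swaps: 2


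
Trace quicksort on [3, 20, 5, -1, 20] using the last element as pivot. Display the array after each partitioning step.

Partition 1: pivot=20 at index 4 -> [3, 20, 5, -1, 20]
Partition 2: pivot=-1 at index 0 -> [-1, 20, 5, 3, 20]
Partition 3: pivot=3 at index 1 -> [-1, 3, 5, 20, 20]
Partition 4: pivot=20 at index 3 -> [-1, 3, 5, 20, 20]


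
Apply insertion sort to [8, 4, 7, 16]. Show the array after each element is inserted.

First element 8 is already 'sorted'
Insert 4: shifted 1 elements -> [4, 8, 7, 16]
Insert 7: shifted 1 elements -> [4, 7, 8, 16]
Insert 16: shifted 0 elements -> [4, 7, 8, 16]


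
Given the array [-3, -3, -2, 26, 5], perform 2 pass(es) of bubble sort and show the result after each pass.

After pass 1: [-3, -3, -2, 5, 26] (1 swaps)
After pass 2: [-3, -3, -2, 5, 26] (0 swaps)
Total swaps: 1


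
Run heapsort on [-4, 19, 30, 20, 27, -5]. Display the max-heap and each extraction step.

Build heap: [30, 27, -4, 20, 19, -5]
Extract 30: [27, 20, -4, -5, 19, 30]
Extract 27: [20, 19, -4, -5, 27, 30]
Extract 20: [19, -5, -4, 20, 27, 30]
Extract 19: [-4, -5, 19, 20, 27, 30]
Extract -4: [-5, -4, 19, 20, 27, 30]


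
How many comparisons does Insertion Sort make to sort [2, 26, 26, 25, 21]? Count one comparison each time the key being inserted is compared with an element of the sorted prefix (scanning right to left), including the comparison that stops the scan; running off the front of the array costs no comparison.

Insert 26: 2 <= 26 (stop) = 1 comparison(s) -> [2, 26, 26, 25, 21]
Insert 26: 26 <= 26 (stop) = 1 comparison(s) -> [2, 26, 26, 25, 21]
Insert 25: 26 > 25 (shift), 26 > 25 (shift), 2 <= 25 (stop) = 3 comparison(s) -> [2, 25, 26, 26, 21]
Insert 21: 26 > 21 (shift), 26 > 21 (shift), 25 > 21 (shift), 2 <= 21 (stop) = 4 comparison(s) -> [2, 21, 25, 26, 26]
Total comparisons: 1 + 1 + 3 + 4 = 9


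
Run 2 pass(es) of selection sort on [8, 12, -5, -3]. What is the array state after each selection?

Pass 1: Select minimum -5 at index 2, swap -> [-5, 12, 8, -3]
Pass 2: Select minimum -3 at index 3, swap -> [-5, -3, 8, 12]


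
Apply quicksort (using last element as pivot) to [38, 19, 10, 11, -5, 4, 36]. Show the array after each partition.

Partition 1: pivot=36 at index 5 -> [19, 10, 11, -5, 4, 36, 38]
Partition 2: pivot=4 at index 1 -> [-5, 4, 11, 19, 10, 36, 38]
Partition 3: pivot=10 at index 2 -> [-5, 4, 10, 19, 11, 36, 38]
Partition 4: pivot=11 at index 3 -> [-5, 4, 10, 11, 19, 36, 38]


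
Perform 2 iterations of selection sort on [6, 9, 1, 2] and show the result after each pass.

Pass 1: Select minimum 1 at index 2, swap -> [1, 9, 6, 2]
Pass 2: Select minimum 2 at index 3, swap -> [1, 2, 6, 9]


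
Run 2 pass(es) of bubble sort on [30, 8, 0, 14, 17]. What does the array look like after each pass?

After pass 1: [8, 0, 14, 17, 30] (4 swaps)
After pass 2: [0, 8, 14, 17, 30] (1 swaps)
Total swaps: 5


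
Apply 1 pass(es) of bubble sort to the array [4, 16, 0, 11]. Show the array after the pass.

After pass 1: [4, 0, 11, 16] (2 swaps)
Total swaps: 2


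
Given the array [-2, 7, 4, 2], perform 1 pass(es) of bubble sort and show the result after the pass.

After pass 1: [-2, 4, 2, 7] (2 swaps)
Total swaps: 2


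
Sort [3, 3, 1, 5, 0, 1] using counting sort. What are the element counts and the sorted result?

Count array: [1, 2, 0, 2, 0, 1]
(count[i] = number of elements equal to i)
Cumulative count: [1, 3, 3, 5, 5, 6]
Sorted: [0, 1, 1, 3, 3, 5]


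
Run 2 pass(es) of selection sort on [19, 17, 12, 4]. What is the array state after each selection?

Pass 1: Select minimum 4 at index 3, swap -> [4, 17, 12, 19]
Pass 2: Select minimum 12 at index 2, swap -> [4, 12, 17, 19]


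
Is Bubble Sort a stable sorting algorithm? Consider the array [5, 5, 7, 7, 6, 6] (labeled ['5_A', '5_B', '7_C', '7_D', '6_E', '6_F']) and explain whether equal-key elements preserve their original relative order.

Trace Bubble Sort on the labeled array (the key is the number; the letter only tracks identity):
  After pass 1: [5_A, 5_B, 7_C, 6_E, 6_F, 7_D]
  After pass 2: [5_A, 5_B, 6_E, 6_F, 7_C, 7_D]
  After pass 3: [5_A, 5_B, 6_E, 6_F, 7_C, 7_D] (no swaps, done)
Final order: [5_A, 5_B, 6_E, 6_F, 7_C, 7_D]
Equal keys:
  value 5: originally 5_A, 5_B; after sorting 5_A, 5_B -> order preserved
  value 6: originally 6_E, 6_F; after sorting 6_E, 6_F -> order preserved
  value 7: originally 7_C, 7_D; after sorting 7_C, 7_D -> order preserved
All equal keys kept their original relative order. Bubble Sort is stable: it only swaps adjacent elements when the left one is strictly greater, so equal keys never move past each other.
Answer: Stable


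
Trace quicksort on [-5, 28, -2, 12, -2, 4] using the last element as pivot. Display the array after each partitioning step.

Partition 1: pivot=4 at index 3 -> [-5, -2, -2, 4, 28, 12]
Partition 2: pivot=-2 at index 2 -> [-5, -2, -2, 4, 28, 12]
Partition 3: pivot=-2 at index 1 -> [-5, -2, -2, 4, 28, 12]
Partition 4: pivot=12 at index 4 -> [-5, -2, -2, 4, 12, 28]


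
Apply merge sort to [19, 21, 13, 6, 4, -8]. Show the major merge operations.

Divide and conquer:
  Merge [21] + [13] -> [13, 21]
  Merge [19] + [13, 21] -> [13, 19, 21]
  Merge [4] + [-8] -> [-8, 4]
  Merge [6] + [-8, 4] -> [-8, 4, 6]
  Merge [13, 19, 21] + [-8, 4, 6] -> [-8, 4, 6, 13, 19, 21]


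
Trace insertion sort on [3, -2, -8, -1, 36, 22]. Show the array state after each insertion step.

First element 3 is already 'sorted'
Insert -2: shifted 1 elements -> [-2, 3, -8, -1, 36, 22]
Insert -8: shifted 2 elements -> [-8, -2, 3, -1, 36, 22]
Insert -1: shifted 1 elements -> [-8, -2, -1, 3, 36, 22]
Insert 36: shifted 0 elements -> [-8, -2, -1, 3, 36, 22]
Insert 22: shifted 1 elements -> [-8, -2, -1, 3, 22, 36]


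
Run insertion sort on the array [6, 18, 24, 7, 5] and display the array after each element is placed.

First element 6 is already 'sorted'
Insert 18: shifted 0 elements -> [6, 18, 24, 7, 5]
Insert 24: shifted 0 elements -> [6, 18, 24, 7, 5]
Insert 7: shifted 2 elements -> [6, 7, 18, 24, 5]
Insert 5: shifted 4 elements -> [5, 6, 7, 18, 24]


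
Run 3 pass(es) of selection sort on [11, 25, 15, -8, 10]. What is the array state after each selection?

Pass 1: Select minimum -8 at index 3, swap -> [-8, 25, 15, 11, 10]
Pass 2: Select minimum 10 at index 4, swap -> [-8, 10, 15, 11, 25]
Pass 3: Select minimum 11 at index 3, swap -> [-8, 10, 11, 15, 25]


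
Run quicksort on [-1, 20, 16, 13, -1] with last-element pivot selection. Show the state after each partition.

Partition 1: pivot=-1 at index 1 -> [-1, -1, 16, 13, 20]
Partition 2: pivot=20 at index 4 -> [-1, -1, 16, 13, 20]
Partition 3: pivot=13 at index 2 -> [-1, -1, 13, 16, 20]


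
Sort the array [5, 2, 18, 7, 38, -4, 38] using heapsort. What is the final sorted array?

Build heap: [38, 7, 38, 5, 2, -4, 18]
Extract 38: [38, 7, 18, 5, 2, -4, 38]
Extract 38: [18, 7, -4, 5, 2, 38, 38]
Extract 18: [7, 5, -4, 2, 18, 38, 38]
Extract 7: [5, 2, -4, 7, 18, 38, 38]
Extract 5: [2, -4, 5, 7, 18, 38, 38]
Extract 2: [-4, 2, 5, 7, 18, 38, 38]


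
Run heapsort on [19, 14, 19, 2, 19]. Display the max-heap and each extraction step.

Build heap: [19, 19, 19, 2, 14]
Extract 19: [19, 14, 19, 2, 19]
Extract 19: [19, 14, 2, 19, 19]
Extract 19: [14, 2, 19, 19, 19]
Extract 14: [2, 14, 19, 19, 19]


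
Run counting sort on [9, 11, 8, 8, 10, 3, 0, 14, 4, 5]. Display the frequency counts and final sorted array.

Count array: [1, 0, 0, 1, 1, 1, 0, 0, 2, 1, 1, 1, 0, 0, 1]
(count[i] = number of elements equal to i)
Cumulative count: [1, 1, 1, 2, 3, 4, 4, 4, 6, 7, 8, 9, 9, 9, 10]
Sorted: [0, 3, 4, 5, 8, 8, 9, 10, 11, 14]


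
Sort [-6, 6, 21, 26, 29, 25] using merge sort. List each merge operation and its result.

Divide and conquer:
  Merge [6] + [21] -> [6, 21]
  Merge [-6] + [6, 21] -> [-6, 6, 21]
  Merge [29] + [25] -> [25, 29]
  Merge [26] + [25, 29] -> [25, 26, 29]
  Merge [-6, 6, 21] + [25, 26, 29] -> [-6, 6, 21, 25, 26, 29]


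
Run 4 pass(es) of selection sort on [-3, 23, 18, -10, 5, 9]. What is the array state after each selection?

Pass 1: Select minimum -10 at index 3, swap -> [-10, 23, 18, -3, 5, 9]
Pass 2: Select minimum -3 at index 3, swap -> [-10, -3, 18, 23, 5, 9]
Pass 3: Select minimum 5 at index 4, swap -> [-10, -3, 5, 23, 18, 9]
Pass 4: Select minimum 9 at index 5, swap -> [-10, -3, 5, 9, 18, 23]


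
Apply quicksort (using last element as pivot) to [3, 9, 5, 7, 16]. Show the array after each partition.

Partition 1: pivot=16 at index 4 -> [3, 9, 5, 7, 16]
Partition 2: pivot=7 at index 2 -> [3, 5, 7, 9, 16]
Partition 3: pivot=5 at index 1 -> [3, 5, 7, 9, 16]


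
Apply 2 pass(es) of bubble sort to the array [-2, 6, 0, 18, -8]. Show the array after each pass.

After pass 1: [-2, 0, 6, -8, 18] (2 swaps)
After pass 2: [-2, 0, -8, 6, 18] (1 swaps)
Total swaps: 3


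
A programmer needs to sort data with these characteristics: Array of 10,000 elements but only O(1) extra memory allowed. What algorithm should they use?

Best choice: Heapsort
Reason: Heapsort rearranges the array in place using O(1) auxiliary space and still guarantees O(n log n) time; quicksort partitions in place but needs Theta(log n) stack space for recursion (O(n) in the worst case), and mergesort requires O(n) auxiliary space


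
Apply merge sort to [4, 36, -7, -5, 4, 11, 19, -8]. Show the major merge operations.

Divide and conquer:
  Merge [4] + [36] -> [4, 36]
  Merge [-7] + [-5] -> [-7, -5]
  Merge [4, 36] + [-7, -5] -> [-7, -5, 4, 36]
  Merge [4] + [11] -> [4, 11]
  Merge [19] + [-8] -> [-8, 19]
  Merge [4, 11] + [-8, 19] -> [-8, 4, 11, 19]
  Merge [-7, -5, 4, 36] + [-8, 4, 11, 19] -> [-8, -7, -5, 4, 4, 11, 19, 36]


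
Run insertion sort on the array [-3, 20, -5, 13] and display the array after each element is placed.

First element -3 is already 'sorted'
Insert 20: shifted 0 elements -> [-3, 20, -5, 13]
Insert -5: shifted 2 elements -> [-5, -3, 20, 13]
Insert 13: shifted 1 elements -> [-5, -3, 13, 20]


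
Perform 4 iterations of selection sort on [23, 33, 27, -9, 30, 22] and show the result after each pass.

Pass 1: Select minimum -9 at index 3, swap -> [-9, 33, 27, 23, 30, 22]
Pass 2: Select minimum 22 at index 5, swap -> [-9, 22, 27, 23, 30, 33]
Pass 3: Select minimum 23 at index 3, swap -> [-9, 22, 23, 27, 30, 33]
Pass 4: Select minimum 27 at index 3, swap -> [-9, 22, 23, 27, 30, 33]


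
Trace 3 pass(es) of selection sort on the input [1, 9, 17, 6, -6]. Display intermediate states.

Pass 1: Select minimum -6 at index 4, swap -> [-6, 9, 17, 6, 1]
Pass 2: Select minimum 1 at index 4, swap -> [-6, 1, 17, 6, 9]
Pass 3: Select minimum 6 at index 3, swap -> [-6, 1, 6, 17, 9]


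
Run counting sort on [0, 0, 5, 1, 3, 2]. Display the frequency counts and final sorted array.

Count array: [2, 1, 1, 1, 0, 1]
(count[i] = number of elements equal to i)
Cumulative count: [2, 3, 4, 5, 5, 6]
Sorted: [0, 0, 1, 2, 3, 5]


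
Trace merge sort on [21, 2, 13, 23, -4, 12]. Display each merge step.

Divide and conquer:
  Merge [2] + [13] -> [2, 13]
  Merge [21] + [2, 13] -> [2, 13, 21]
  Merge [-4] + [12] -> [-4, 12]
  Merge [23] + [-4, 12] -> [-4, 12, 23]
  Merge [2, 13, 21] + [-4, 12, 23] -> [-4, 2, 12, 13, 21, 23]


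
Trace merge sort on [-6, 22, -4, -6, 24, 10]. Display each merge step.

Divide and conquer:
  Merge [22] + [-4] -> [-4, 22]
  Merge [-6] + [-4, 22] -> [-6, -4, 22]
  Merge [24] + [10] -> [10, 24]
  Merge [-6] + [10, 24] -> [-6, 10, 24]
  Merge [-6, -4, 22] + [-6, 10, 24] -> [-6, -6, -4, 10, 22, 24]


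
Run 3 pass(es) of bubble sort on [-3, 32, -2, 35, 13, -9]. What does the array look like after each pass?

After pass 1: [-3, -2, 32, 13, -9, 35] (3 swaps)
After pass 2: [-3, -2, 13, -9, 32, 35] (2 swaps)
After pass 3: [-3, -2, -9, 13, 32, 35] (1 swaps)
Total swaps: 6


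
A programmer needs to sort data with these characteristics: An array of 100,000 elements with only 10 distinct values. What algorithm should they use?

Best choice: 3-way quicksort or Counting sort
Reason: 3-way (Dutch national flag) partitioning groups every copy of the pivot together, so with only d=10 distinct keys quicksort finishes in O(n log d) expected time, which is effectively linear; counting sort runs in O(n + k) where k is the size of the key range (not the number of distinct values), so it is linear when the 10 values are integers drawn from a small known range


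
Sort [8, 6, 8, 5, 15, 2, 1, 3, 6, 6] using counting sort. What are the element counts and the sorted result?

Count array: [0, 1, 1, 1, 0, 1, 3, 0, 2, 0, 0, 0, 0, 0, 0, 1]
(count[i] = number of elements equal to i)
Cumulative count: [0, 1, 2, 3, 3, 4, 7, 7, 9, 9, 9, 9, 9, 9, 9, 10]
Sorted: [1, 2, 3, 5, 6, 6, 6, 8, 8, 15]


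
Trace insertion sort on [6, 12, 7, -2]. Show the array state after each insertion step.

First element 6 is already 'sorted'
Insert 12: shifted 0 elements -> [6, 12, 7, -2]
Insert 7: shifted 1 elements -> [6, 7, 12, -2]
Insert -2: shifted 3 elements -> [-2, 6, 7, 12]


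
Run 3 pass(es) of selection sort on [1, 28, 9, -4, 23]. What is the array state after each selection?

Pass 1: Select minimum -4 at index 3, swap -> [-4, 28, 9, 1, 23]
Pass 2: Select minimum 1 at index 3, swap -> [-4, 1, 9, 28, 23]
Pass 3: Select minimum 9 at index 2, swap -> [-4, 1, 9, 28, 23]


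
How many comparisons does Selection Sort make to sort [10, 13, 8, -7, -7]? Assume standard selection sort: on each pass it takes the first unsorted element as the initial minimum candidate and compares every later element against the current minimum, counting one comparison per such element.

Pass 1: scan indices 1..4 for the minimum = 4 comparison(s); min is -7, place at index 0 -> [-7, 13, 8, 10, -7]
Pass 2: scan indices 2..4 for the minimum = 3 comparison(s); min is -7, place at index 1 -> [-7, -7, 8, 10, 13]
Pass 3: scan indices 3..4 for the minimum = 2 comparison(s); min is 8, place at index 2 -> [-7, -7, 8, 10, 13]
Pass 4: scan indices 4..4 for the minimum = 1 comparison(s); min is 10, place at index 3 -> [-7, -7, 8, 10, 13]
Selection sort always scans the whole unsorted suffix, so the count is (n-1) + (n-2) + ... + 1 = n(n-1)/2 = 5*4/2 = 10 regardless of the input order.
Total comparisons: 4 + 3 + 2 + 1 = 10


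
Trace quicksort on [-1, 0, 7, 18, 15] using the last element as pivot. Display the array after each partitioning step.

Partition 1: pivot=15 at index 3 -> [-1, 0, 7, 15, 18]
Partition 2: pivot=7 at index 2 -> [-1, 0, 7, 15, 18]
Partition 3: pivot=0 at index 1 -> [-1, 0, 7, 15, 18]


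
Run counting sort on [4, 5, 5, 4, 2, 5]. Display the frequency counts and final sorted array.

Count array: [0, 0, 1, 0, 2, 3]
(count[i] = number of elements equal to i)
Cumulative count: [0, 0, 1, 1, 3, 6]
Sorted: [2, 4, 4, 5, 5, 5]


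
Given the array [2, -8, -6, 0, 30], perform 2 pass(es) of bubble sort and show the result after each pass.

After pass 1: [-8, -6, 0, 2, 30] (3 swaps)
After pass 2: [-8, -6, 0, 2, 30] (0 swaps)
Total swaps: 3
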